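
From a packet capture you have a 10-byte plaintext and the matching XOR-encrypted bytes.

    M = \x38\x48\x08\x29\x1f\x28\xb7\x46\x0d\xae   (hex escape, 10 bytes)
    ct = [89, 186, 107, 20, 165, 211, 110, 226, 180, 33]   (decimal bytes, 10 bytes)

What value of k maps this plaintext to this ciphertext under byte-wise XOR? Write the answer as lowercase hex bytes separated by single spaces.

61 f2 63 3d ba fb d9 a4 b9 8f

Since ct = M ⊕ k, XORing both sides with M gives k = M ⊕ ct.
byte 0: 38 XOR 59 = 61
byte 1: 48 XOR ba = f2
byte 2: 08 XOR 6b = 63
byte 3: 29 XOR 14 = 3d
byte 4: 1f XOR a5 = ba
byte 5: 28 XOR d3 = fb
byte 6: b7 XOR 6e = d9
byte 7: 46 XOR e2 = a4
byte 8: 0d XOR b4 = b9
byte 9: ae XOR 21 = 8f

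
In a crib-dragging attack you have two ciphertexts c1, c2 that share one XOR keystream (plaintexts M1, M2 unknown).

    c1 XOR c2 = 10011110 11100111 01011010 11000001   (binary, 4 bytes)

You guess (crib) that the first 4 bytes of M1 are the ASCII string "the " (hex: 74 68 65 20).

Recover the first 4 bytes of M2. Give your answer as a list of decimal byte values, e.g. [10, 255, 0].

[234, 143, 63, 225]

Since c1 ⊕ c2 = M1 ⊕ M2, XORing with the guessed M1 bytes yields the corresponding M2 bytes: M2 = (c1 ⊕ c2) ⊕ M1.
byte 0: 158 ^ 116 = 234
byte 1: 231 ^ 104 = 143
byte 2:  90 ^ 101 =  63
byte 3: 193 ^  32 = 225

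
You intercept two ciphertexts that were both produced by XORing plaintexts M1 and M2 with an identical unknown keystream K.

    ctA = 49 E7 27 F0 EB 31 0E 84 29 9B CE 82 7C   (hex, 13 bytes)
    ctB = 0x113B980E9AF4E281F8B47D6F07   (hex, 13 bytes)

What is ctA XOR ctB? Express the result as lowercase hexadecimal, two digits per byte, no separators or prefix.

ctA ⊕ ctB = (M1 ⊕ K) ⊕ (M2 ⊕ K) = M1 ⊕ M2 — the shared key cancels under XOR.
byte 0: 49 ^ 11 = 58
byte 1: e7 ^ 3b = dc
byte 2: 27 ^ 98 = bf
byte 3: f0 ^ 0e = fe
byte 4: eb ^ 9a = 71
byte 5: 31 ^ f4 = c5
byte 6: 0e ^ e2 = ec
byte 7: 84 ^ 81 = 05
byte 8: 29 ^ f8 = d1
byte 9: 9b ^ b4 = 2f
byte 10: ce ^ 7d = b3
byte 11: 82 ^ 6f = ed
byte 12: 7c ^ 07 = 7b

58dcbffe71c5ec05d12fb3ed7b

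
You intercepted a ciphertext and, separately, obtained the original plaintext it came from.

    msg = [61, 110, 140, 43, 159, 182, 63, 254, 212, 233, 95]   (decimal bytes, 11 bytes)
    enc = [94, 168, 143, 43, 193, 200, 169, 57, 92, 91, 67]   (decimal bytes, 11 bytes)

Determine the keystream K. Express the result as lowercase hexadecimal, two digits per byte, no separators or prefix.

Since enc = msg ⊕ K, XORing both sides with msg gives K = msg ⊕ enc.
3d xor 5e = 63
6e xor a8 = c6
8c xor 8f = 03
2b xor 2b = 00
9f xor c1 = 5e
b6 xor c8 = 7e
3f xor a9 = 96
fe xor 39 = c7
d4 xor 5c = 88
e9 xor 5b = b2
5f xor 43 = 1c

63c603005e7e96c788b21c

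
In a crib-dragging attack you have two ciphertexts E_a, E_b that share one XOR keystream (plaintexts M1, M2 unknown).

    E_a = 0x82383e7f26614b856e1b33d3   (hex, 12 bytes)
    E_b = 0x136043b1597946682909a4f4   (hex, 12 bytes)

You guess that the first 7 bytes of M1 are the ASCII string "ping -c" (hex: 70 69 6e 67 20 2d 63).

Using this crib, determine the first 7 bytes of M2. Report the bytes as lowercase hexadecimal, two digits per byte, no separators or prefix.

e13113a95f356e

First, E_a ⊕ E_b = (M1 ⊕ K) ⊕ (M2 ⊕ K) = M1 ⊕ M2, so the key drops out. Then M2 = (M1 ⊕ M2) ⊕ M1 over the first 7 bytes.
byte 0: (82 ^ 13) ^ 70 = 91 ^ 70 = e1
byte 1: (38 ^ 60) ^ 69 = 58 ^ 69 = 31
byte 2: (3e ^ 43) ^ 6e = 7d ^ 6e = 13
byte 3: (7f ^ b1) ^ 67 = ce ^ 67 = a9
byte 4: (26 ^ 59) ^ 20 = 7f ^ 20 = 5f
byte 5: (61 ^ 79) ^ 2d = 18 ^ 2d = 35
byte 6: (4b ^ 46) ^ 63 = 0d ^ 63 = 6e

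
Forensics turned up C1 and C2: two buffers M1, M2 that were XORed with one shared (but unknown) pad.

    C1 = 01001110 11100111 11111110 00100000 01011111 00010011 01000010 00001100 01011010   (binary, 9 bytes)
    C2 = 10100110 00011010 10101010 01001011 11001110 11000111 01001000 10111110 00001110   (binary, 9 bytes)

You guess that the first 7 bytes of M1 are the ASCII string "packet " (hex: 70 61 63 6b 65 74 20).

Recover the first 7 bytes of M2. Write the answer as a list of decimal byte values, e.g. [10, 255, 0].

First, C1 ⊕ C2 = (M1 ⊕ K) ⊕ (M2 ⊕ K) = M1 ⊕ M2, so the key drops out. Then M2 = (M1 ⊕ M2) ⊕ M1 over the first 7 bytes.
byte 0: (4e ⊕ a6) ⊕ 70 = e8 ⊕ 70 = 98
byte 1: (e7 ⊕ 1a) ⊕ 61 = fd ⊕ 61 = 9c
byte 2: (fe ⊕ aa) ⊕ 63 = 54 ⊕ 63 = 37
byte 3: (20 ⊕ 4b) ⊕ 6b = 6b ⊕ 6b = 00
byte 4: (5f ⊕ ce) ⊕ 65 = 91 ⊕ 65 = f4
byte 5: (13 ⊕ c7) ⊕ 74 = d4 ⊕ 74 = a0
byte 6: (42 ⊕ 48) ⊕ 20 = 0a ⊕ 20 = 2a

[152, 156, 55, 0, 244, 160, 42]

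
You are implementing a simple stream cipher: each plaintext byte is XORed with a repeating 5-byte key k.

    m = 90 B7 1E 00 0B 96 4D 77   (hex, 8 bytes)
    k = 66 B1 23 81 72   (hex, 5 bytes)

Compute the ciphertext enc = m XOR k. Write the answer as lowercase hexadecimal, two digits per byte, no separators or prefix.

The 5-byte key repeats, so the effective keystream is 66 b1 23 81 72 66 b1 23.
byte 0: 90 ^ 66 = f6
byte 1: b7 ^ b1 = 06
byte 2: 1e ^ 23 = 3d
byte 3: 00 ^ 81 = 81
byte 4: 0b ^ 72 = 79
byte 5: 96 ^ 66 = f0
byte 6: 4d ^ b1 = fc
byte 7: 77 ^ 23 = 54

f6063d8179f0fc54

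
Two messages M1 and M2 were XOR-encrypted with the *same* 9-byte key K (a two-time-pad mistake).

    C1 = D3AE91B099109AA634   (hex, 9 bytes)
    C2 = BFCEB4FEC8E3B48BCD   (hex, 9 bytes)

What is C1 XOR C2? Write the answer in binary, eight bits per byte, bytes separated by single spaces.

C1 ⊕ C2 = (M1 ⊕ K) ⊕ (M2 ⊕ K) = M1 ⊕ M2 — the shared key cancels under XOR.
d3 xor bf = 6c
ae xor ce = 60
91 xor b4 = 25
b0 xor fe = 4e
99 xor c8 = 51
10 xor e3 = f3
9a xor b4 = 2e
a6 xor 8b = 2d
34 xor cd = f9

01101100 01100000 00100101 01001110 01010001 11110011 00101110 00101101 11111001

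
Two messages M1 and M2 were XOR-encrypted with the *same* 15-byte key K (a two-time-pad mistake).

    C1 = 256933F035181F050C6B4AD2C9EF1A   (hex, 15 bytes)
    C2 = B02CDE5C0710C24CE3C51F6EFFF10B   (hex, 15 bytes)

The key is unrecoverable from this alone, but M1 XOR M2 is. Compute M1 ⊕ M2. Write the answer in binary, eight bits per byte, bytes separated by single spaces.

C1 ⊕ C2 = (M1 ⊕ K) ⊕ (M2 ⊕ K) = M1 ⊕ M2 — the shared key cancels under XOR.
 37 XOR 176 = 149
105 XOR  44 =  69
 51 XOR 222 = 237
240 XOR  92 = 172
 53 XOR   7 =  50
 24 XOR  16 =   8
 31 XOR 194 = 221
  5 XOR  76 =  73
 12 XOR 227 = 239
107 XOR 197 = 174
 74 XOR  31 =  85
210 XOR 110 = 188
201 XOR 255 =  54
239 XOR 241 =  30
 26 XOR  11 =  17

10010101 01000101 11101101 10101100 00110010 00001000 11011101 01001001 11101111 10101110 01010101 10111100 00110110 00011110 00010001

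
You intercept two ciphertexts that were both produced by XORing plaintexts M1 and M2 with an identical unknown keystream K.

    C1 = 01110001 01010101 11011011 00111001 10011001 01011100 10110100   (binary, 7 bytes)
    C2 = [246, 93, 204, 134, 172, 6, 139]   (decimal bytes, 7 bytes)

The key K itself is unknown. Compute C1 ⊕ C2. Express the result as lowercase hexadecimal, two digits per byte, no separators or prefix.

C1 ⊕ C2 = (M1 ⊕ K) ⊕ (M2 ⊕ K) = M1 ⊕ M2 — the shared key cancels under XOR.
byte 0: 71 XOR f6 = 87
byte 1: 55 XOR 5d = 08
byte 2: db XOR cc = 17
byte 3: 39 XOR 86 = bf
byte 4: 99 XOR ac = 35
byte 5: 5c XOR 06 = 5a
byte 6: b4 XOR 8b = 3f

870817bf355a3f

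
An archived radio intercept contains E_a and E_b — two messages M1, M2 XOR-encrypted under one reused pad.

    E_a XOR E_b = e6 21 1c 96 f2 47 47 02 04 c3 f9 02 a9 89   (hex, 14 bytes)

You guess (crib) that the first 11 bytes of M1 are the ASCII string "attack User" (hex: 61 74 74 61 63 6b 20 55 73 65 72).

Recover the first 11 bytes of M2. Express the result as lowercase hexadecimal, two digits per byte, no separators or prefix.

875568f7912c675777a68b

Since E_a ⊕ E_b = M1 ⊕ M2, XORing with the guessed M1 bytes yields the corresponding M2 bytes: M2 = (E_a ⊕ E_b) ⊕ M1.
11100110 XOR 01100001 = 10000111
00100001 XOR 01110100 = 01010101
00011100 XOR 01110100 = 01101000
10010110 XOR 01100001 = 11110111
11110010 XOR 01100011 = 10010001
01000111 XOR 01101011 = 00101100
01000111 XOR 00100000 = 01100111
00000010 XOR 01010101 = 01010111
00000100 XOR 01110011 = 01110111
11000011 XOR 01100101 = 10100110
11111001 XOR 01110010 = 10001011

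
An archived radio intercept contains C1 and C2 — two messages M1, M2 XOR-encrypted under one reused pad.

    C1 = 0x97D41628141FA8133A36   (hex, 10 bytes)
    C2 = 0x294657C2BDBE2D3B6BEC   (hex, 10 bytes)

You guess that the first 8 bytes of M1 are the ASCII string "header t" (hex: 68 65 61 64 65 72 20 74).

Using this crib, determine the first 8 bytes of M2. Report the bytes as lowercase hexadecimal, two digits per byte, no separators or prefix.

d6f7208eccd3a55c

First, C1 ⊕ C2 = (M1 ⊕ K) ⊕ (M2 ⊕ K) = M1 ⊕ M2, so the key drops out. Then M2 = (M1 ⊕ M2) ⊕ M1 over the first 8 bytes.
byte 0: (97 ^ 29) ^ 68 = be ^ 68 = d6
byte 1: (d4 ^ 46) ^ 65 = 92 ^ 65 = f7
byte 2: (16 ^ 57) ^ 61 = 41 ^ 61 = 20
byte 3: (28 ^ c2) ^ 64 = ea ^ 64 = 8e
byte 4: (14 ^ bd) ^ 65 = a9 ^ 65 = cc
byte 5: (1f ^ be) ^ 72 = a1 ^ 72 = d3
byte 6: (a8 ^ 2d) ^ 20 = 85 ^ 20 = a5
byte 7: (13 ^ 3b) ^ 74 = 28 ^ 74 = 5c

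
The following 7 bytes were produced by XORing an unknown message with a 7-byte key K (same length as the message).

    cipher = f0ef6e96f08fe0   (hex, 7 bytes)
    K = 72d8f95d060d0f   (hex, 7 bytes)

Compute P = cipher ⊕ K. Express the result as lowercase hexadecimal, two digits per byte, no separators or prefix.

11110000 XOR 01110010 = 10000010
11101111 XOR 11011000 = 00110111
01101110 XOR 11111001 = 10010111
10010110 XOR 01011101 = 11001011
11110000 XOR 00000110 = 11110110
10001111 XOR 00001101 = 10000010
11100000 XOR 00001111 = 11101111

823797cbf682ef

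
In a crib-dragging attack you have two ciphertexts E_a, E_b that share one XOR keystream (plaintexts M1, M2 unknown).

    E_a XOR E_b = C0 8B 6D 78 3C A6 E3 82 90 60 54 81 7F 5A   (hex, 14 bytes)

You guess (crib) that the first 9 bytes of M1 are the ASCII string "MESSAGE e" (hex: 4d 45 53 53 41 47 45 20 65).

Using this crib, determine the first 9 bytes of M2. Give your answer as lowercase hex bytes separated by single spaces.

Since E_a ⊕ E_b = M1 ⊕ M2, XORing with the guessed M1 bytes yields the corresponding M2 bytes: M2 = (E_a ⊕ E_b) ⊕ M1.
c0 XOR 4d = 8d
8b XOR 45 = ce
6d XOR 53 = 3e
78 XOR 53 = 2b
3c XOR 41 = 7d
a6 XOR 47 = e1
e3 XOR 45 = a6
82 XOR 20 = a2
90 XOR 65 = f5

8d ce 3e 2b 7d e1 a6 a2 f5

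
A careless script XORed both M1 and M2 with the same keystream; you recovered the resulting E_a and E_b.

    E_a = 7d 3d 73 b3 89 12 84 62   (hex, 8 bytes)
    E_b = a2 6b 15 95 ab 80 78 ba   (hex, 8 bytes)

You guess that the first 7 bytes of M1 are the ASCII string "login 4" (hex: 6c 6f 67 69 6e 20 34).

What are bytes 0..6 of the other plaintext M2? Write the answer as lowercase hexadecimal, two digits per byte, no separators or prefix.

b339014f4cb2c8

First, E_a ⊕ E_b = (M1 ⊕ K) ⊕ (M2 ⊕ K) = M1 ⊕ M2, so the key drops out. Then M2 = (M1 ⊕ M2) ⊕ M1 over the first 7 bytes.
byte 0: (7d ⊕ a2) ⊕ 6c = df ⊕ 6c = b3
byte 1: (3d ⊕ 6b) ⊕ 6f = 56 ⊕ 6f = 39
byte 2: (73 ⊕ 15) ⊕ 67 = 66 ⊕ 67 = 01
byte 3: (b3 ⊕ 95) ⊕ 69 = 26 ⊕ 69 = 4f
byte 4: (89 ⊕ ab) ⊕ 6e = 22 ⊕ 6e = 4c
byte 5: (12 ⊕ 80) ⊕ 20 = 92 ⊕ 20 = b2
byte 6: (84 ⊕ 78) ⊕ 34 = fc ⊕ 34 = c8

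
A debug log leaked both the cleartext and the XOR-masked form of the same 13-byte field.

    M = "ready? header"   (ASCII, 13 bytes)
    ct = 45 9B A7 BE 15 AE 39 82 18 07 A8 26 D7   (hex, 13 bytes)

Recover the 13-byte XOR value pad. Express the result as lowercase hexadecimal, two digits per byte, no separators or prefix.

Since ct = M ⊕ pad, XORing both sides with M gives pad = M ⊕ ct.
byte 0: 72 xor 45 = 37
byte 1: 65 xor 9b = fe
byte 2: 61 xor a7 = c6
byte 3: 64 xor be = da
byte 4: 79 xor 15 = 6c
byte 5: 3f xor ae = 91
byte 6: 20 xor 39 = 19
byte 7: 68 xor 82 = ea
byte 8: 65 xor 18 = 7d
byte 9: 61 xor 07 = 66
byte 10: 64 xor a8 = cc
byte 11: 65 xor 26 = 43
byte 12: 72 xor d7 = a5

37fec6da6c9119ea7d66cc43a5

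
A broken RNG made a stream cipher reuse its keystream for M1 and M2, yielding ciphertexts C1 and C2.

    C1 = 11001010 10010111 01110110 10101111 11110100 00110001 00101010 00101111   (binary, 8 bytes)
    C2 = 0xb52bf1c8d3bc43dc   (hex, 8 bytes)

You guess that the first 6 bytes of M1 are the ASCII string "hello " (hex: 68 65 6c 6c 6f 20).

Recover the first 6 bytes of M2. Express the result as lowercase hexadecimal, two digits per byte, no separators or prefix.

17d9eb0b48ad

First, C1 ⊕ C2 = (M1 ⊕ K) ⊕ (M2 ⊕ K) = M1 ⊕ M2, so the key drops out. Then M2 = (M1 ⊕ M2) ⊕ M1 over the first 6 bytes.
byte 0: (ca ⊕ b5) ⊕ 68 = 7f ⊕ 68 = 17
byte 1: (97 ⊕ 2b) ⊕ 65 = bc ⊕ 65 = d9
byte 2: (76 ⊕ f1) ⊕ 6c = 87 ⊕ 6c = eb
byte 3: (af ⊕ c8) ⊕ 6c = 67 ⊕ 6c = 0b
byte 4: (f4 ⊕ d3) ⊕ 6f = 27 ⊕ 6f = 48
byte 5: (31 ⊕ bc) ⊕ 20 = 8d ⊕ 20 = ad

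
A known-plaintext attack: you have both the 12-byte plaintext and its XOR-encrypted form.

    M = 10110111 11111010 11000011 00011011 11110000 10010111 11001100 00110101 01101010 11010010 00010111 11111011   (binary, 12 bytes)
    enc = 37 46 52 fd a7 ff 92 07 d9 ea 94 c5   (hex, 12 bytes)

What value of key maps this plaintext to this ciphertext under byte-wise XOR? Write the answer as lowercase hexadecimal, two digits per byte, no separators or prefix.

Since enc = M ⊕ key, XORing both sides with M gives key = M ⊕ enc.
b7 XOR 37 = 80
fa XOR 46 = bc
c3 XOR 52 = 91
1b XOR fd = e6
f0 XOR a7 = 57
97 XOR ff = 68
cc XOR 92 = 5e
35 XOR 07 = 32
6a XOR d9 = b3
d2 XOR ea = 38
17 XOR 94 = 83
fb XOR c5 = 3e

80bc91e657685e32b338833e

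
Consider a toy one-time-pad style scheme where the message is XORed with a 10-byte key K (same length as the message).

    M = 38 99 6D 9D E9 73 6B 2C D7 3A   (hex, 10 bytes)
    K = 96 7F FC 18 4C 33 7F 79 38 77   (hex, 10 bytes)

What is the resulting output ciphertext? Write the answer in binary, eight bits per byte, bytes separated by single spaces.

XOR is its own inverse, so applying the key byte-wise gives the result directly.
 56 ^ 150 = 174
153 ^ 127 = 230
109 ^ 252 = 145
157 ^  24 = 133
233 ^  76 = 165
115 ^  51 =  64
107 ^ 127 =  20
 44 ^ 121 =  85
215 ^  56 = 239
 58 ^ 119 =  77

10101110 11100110 10010001 10000101 10100101 01000000 00010100 01010101 11101111 01001101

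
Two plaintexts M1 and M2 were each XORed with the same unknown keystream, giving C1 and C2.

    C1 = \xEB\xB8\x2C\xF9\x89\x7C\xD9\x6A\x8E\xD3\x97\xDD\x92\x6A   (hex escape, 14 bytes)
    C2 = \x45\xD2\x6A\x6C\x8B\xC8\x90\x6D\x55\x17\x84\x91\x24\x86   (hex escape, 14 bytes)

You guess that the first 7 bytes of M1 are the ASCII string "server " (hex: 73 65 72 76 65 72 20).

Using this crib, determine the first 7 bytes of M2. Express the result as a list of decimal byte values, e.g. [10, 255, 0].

[221, 15, 52, 227, 103, 198, 105]

First, C1 ⊕ C2 = (M1 ⊕ K) ⊕ (M2 ⊕ K) = M1 ⊕ M2, so the key drops out. Then M2 = (M1 ⊕ M2) ⊕ M1 over the first 7 bytes.
byte 0: (eb XOR 45) XOR 73 = ae XOR 73 = dd
byte 1: (b8 XOR d2) XOR 65 = 6a XOR 65 = 0f
byte 2: (2c XOR 6a) XOR 72 = 46 XOR 72 = 34
byte 3: (f9 XOR 6c) XOR 76 = 95 XOR 76 = e3
byte 4: (89 XOR 8b) XOR 65 = 02 XOR 65 = 67
byte 5: (7c XOR c8) XOR 72 = b4 XOR 72 = c6
byte 6: (d9 XOR 90) XOR 20 = 49 XOR 20 = 69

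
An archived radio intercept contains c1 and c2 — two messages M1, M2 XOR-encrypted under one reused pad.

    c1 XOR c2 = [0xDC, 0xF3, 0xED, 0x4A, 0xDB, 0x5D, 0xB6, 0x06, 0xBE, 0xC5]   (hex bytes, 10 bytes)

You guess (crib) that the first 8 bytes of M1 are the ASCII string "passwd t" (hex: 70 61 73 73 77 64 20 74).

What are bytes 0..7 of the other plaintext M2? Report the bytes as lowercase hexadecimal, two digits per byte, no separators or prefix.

ac929e39ac399672

Since c1 ⊕ c2 = M1 ⊕ M2, XORing with the guessed M1 bytes yields the corresponding M2 bytes: M2 = (c1 ⊕ c2) ⊕ M1.
dc XOR 70 = ac
f3 XOR 61 = 92
ed XOR 73 = 9e
4a XOR 73 = 39
db XOR 77 = ac
5d XOR 64 = 39
b6 XOR 20 = 96
06 XOR 74 = 72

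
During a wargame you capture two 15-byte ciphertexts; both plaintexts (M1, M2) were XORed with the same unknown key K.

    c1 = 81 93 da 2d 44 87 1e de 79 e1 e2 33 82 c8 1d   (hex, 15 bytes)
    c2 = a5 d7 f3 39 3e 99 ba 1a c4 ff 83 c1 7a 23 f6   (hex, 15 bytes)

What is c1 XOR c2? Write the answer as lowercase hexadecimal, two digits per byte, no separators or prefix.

c1 ⊕ c2 = (M1 ⊕ K) ⊕ (M2 ⊕ K) = M1 ⊕ M2 — the shared key cancels under XOR.
81 XOR a5 = 24
93 XOR d7 = 44
da XOR f3 = 29
2d XOR 39 = 14
44 XOR 3e = 7a
87 XOR 99 = 1e
1e XOR ba = a4
de XOR 1a = c4
79 XOR c4 = bd
e1 XOR ff = 1e
e2 XOR 83 = 61
33 XOR c1 = f2
82 XOR 7a = f8
c8 XOR 23 = eb
1d XOR f6 = eb

244429147a1ea4c4bd1e61f2f8ebeb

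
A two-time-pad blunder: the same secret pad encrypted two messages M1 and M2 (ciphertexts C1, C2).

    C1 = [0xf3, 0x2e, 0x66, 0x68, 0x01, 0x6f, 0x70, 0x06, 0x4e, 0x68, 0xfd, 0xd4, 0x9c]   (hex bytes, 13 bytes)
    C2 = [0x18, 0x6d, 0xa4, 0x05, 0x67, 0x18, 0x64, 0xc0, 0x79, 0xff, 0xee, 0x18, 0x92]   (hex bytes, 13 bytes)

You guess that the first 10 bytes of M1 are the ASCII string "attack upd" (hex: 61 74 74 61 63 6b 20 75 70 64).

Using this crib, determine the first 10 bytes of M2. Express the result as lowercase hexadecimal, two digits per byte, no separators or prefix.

8a37b60c051c34b347f3

First, C1 ⊕ C2 = (M1 ⊕ K) ⊕ (M2 ⊕ K) = M1 ⊕ M2, so the key drops out. Then M2 = (M1 ⊕ M2) ⊕ M1 over the first 10 bytes.
byte 0: (f3 ⊕ 18) ⊕ 61 = eb ⊕ 61 = 8a
byte 1: (2e ⊕ 6d) ⊕ 74 = 43 ⊕ 74 = 37
byte 2: (66 ⊕ a4) ⊕ 74 = c2 ⊕ 74 = b6
byte 3: (68 ⊕ 05) ⊕ 61 = 6d ⊕ 61 = 0c
byte 4: (01 ⊕ 67) ⊕ 63 = 66 ⊕ 63 = 05
byte 5: (6f ⊕ 18) ⊕ 6b = 77 ⊕ 6b = 1c
byte 6: (70 ⊕ 64) ⊕ 20 = 14 ⊕ 20 = 34
byte 7: (06 ⊕ c0) ⊕ 75 = c6 ⊕ 75 = b3
byte 8: (4e ⊕ 79) ⊕ 70 = 37 ⊕ 70 = 47
byte 9: (68 ⊕ ff) ⊕ 64 = 97 ⊕ 64 = f3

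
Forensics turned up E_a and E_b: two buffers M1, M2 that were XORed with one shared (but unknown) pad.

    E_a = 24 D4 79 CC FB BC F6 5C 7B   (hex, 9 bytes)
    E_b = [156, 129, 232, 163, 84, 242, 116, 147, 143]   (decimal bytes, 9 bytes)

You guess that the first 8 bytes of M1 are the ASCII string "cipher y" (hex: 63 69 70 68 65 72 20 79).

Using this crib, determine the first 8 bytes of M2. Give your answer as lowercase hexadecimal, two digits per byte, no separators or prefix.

First, E_a ⊕ E_b = (M1 ⊕ K) ⊕ (M2 ⊕ K) = M1 ⊕ M2, so the key drops out. Then M2 = (M1 ⊕ M2) ⊕ M1 over the first 8 bytes.
byte 0: (24 XOR 9c) XOR 63 = b8 XOR 63 = db
byte 1: (d4 XOR 81) XOR 69 = 55 XOR 69 = 3c
byte 2: (79 XOR e8) XOR 70 = 91 XOR 70 = e1
byte 3: (cc XOR a3) XOR 68 = 6f XOR 68 = 07
byte 4: (fb XOR 54) XOR 65 = af XOR 65 = ca
byte 5: (bc XOR f2) XOR 72 = 4e XOR 72 = 3c
byte 6: (f6 XOR 74) XOR 20 = 82 XOR 20 = a2
byte 7: (5c XOR 93) XOR 79 = cf XOR 79 = b6

db3ce107ca3ca2b6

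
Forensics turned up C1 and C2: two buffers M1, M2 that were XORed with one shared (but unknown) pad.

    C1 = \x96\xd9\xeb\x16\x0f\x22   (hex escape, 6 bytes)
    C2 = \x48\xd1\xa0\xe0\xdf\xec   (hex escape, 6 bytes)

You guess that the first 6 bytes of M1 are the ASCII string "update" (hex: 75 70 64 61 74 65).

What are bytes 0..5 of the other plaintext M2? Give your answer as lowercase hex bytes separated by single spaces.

ab 78 2f 97 a4 ab

First, C1 ⊕ C2 = (M1 ⊕ K) ⊕ (M2 ⊕ K) = M1 ⊕ M2, so the key drops out. Then M2 = (M1 ⊕ M2) ⊕ M1 over the first 6 bytes.
byte 0: (96 XOR 48) XOR 75 = de XOR 75 = ab
byte 1: (d9 XOR d1) XOR 70 = 08 XOR 70 = 78
byte 2: (eb XOR a0) XOR 64 = 4b XOR 64 = 2f
byte 3: (16 XOR e0) XOR 61 = f6 XOR 61 = 97
byte 4: (0f XOR df) XOR 74 = d0 XOR 74 = a4
byte 5: (22 XOR ec) XOR 65 = ce XOR 65 = ab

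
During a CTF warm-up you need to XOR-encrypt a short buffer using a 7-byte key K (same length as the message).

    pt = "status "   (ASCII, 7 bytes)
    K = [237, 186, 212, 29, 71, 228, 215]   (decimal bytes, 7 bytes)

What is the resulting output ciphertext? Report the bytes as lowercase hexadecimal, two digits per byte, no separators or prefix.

115 xor 237 = 158
116 xor 186 = 206
 97 xor 212 = 181
116 xor  29 = 105
117 xor  71 =  50
115 xor 228 = 151
 32 xor 215 = 247

9eceb5693297f7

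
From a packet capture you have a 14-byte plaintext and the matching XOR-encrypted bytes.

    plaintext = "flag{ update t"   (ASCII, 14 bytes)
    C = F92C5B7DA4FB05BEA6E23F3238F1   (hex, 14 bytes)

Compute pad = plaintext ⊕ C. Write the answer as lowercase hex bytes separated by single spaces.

9f 40 3a 1a df db 70 ce c2 83 4b 57 18 85

Since C = plaintext ⊕ pad, XORing both sides with plaintext gives pad = plaintext ⊕ C.
01100110 ⊕ 11111001 = 10011111
01101100 ⊕ 00101100 = 01000000
01100001 ⊕ 01011011 = 00111010
01100111 ⊕ 01111101 = 00011010
01111011 ⊕ 10100100 = 11011111
00100000 ⊕ 11111011 = 11011011
01110101 ⊕ 00000101 = 01110000
01110000 ⊕ 10111110 = 11001110
01100100 ⊕ 10100110 = 11000010
01100001 ⊕ 11100010 = 10000011
01110100 ⊕ 00111111 = 01001011
01100101 ⊕ 00110010 = 01010111
00100000 ⊕ 00111000 = 00011000
01110100 ⊕ 11110001 = 10000101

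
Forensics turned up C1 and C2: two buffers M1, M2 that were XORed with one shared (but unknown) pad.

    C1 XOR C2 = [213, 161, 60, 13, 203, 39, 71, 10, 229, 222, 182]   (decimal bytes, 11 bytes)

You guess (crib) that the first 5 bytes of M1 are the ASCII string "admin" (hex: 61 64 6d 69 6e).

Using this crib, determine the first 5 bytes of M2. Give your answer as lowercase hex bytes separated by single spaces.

b4 c5 51 64 a5

Since C1 ⊕ C2 = M1 ⊕ M2, XORing with the guessed M1 bytes yields the corresponding M2 bytes: M2 = (C1 ⊕ C2) ⊕ M1.
11010101 XOR 01100001 = 10110100
10100001 XOR 01100100 = 11000101
00111100 XOR 01101101 = 01010001
00001101 XOR 01101001 = 01100100
11001011 XOR 01101110 = 10100101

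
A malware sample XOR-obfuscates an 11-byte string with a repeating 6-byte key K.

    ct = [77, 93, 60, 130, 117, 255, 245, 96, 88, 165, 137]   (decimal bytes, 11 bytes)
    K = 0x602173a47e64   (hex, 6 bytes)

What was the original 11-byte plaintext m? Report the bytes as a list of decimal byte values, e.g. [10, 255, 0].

[45, 124, 79, 38, 11, 155, 149, 65, 43, 1, 247]

The 6-byte key repeats, so the effective keystream is 60 21 73 a4 7e 64 60 21 73 a4 7e.
byte 0: 4d XOR 60 = 2d
byte 1: 5d XOR 21 = 7c
byte 2: 3c XOR 73 = 4f
byte 3: 82 XOR a4 = 26
byte 4: 75 XOR 7e = 0b
byte 5: ff XOR 64 = 9b
byte 6: f5 XOR 60 = 95
byte 7: 60 XOR 21 = 41
byte 8: 58 XOR 73 = 2b
byte 9: a5 XOR a4 = 01
byte 10: 89 XOR 7e = f7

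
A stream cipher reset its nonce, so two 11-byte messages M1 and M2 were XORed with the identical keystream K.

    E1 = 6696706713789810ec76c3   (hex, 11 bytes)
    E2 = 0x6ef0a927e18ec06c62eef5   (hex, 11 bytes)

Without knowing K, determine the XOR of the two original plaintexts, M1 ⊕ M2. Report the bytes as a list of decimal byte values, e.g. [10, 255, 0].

E1 ⊕ E2 = (M1 ⊕ K) ⊕ (M2 ⊕ K) = M1 ⊕ M2 — the shared key cancels under XOR.
66 ⊕ 6e = 08
96 ⊕ f0 = 66
70 ⊕ a9 = d9
67 ⊕ 27 = 40
13 ⊕ e1 = f2
78 ⊕ 8e = f6
98 ⊕ c0 = 58
10 ⊕ 6c = 7c
ec ⊕ 62 = 8e
76 ⊕ ee = 98
c3 ⊕ f5 = 36

[8, 102, 217, 64, 242, 246, 88, 124, 142, 152, 54]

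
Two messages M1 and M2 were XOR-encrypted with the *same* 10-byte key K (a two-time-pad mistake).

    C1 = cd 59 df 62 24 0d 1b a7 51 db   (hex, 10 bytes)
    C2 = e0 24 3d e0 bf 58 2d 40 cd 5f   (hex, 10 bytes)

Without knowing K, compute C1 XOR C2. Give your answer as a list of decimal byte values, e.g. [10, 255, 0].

C1 ⊕ C2 = (M1 ⊕ K) ⊕ (M2 ⊕ K) = M1 ⊕ M2 — the shared key cancels under XOR.
cd xor e0 = 2d
59 xor 24 = 7d
df xor 3d = e2
62 xor e0 = 82
24 xor bf = 9b
0d xor 58 = 55
1b xor 2d = 36
a7 xor 40 = e7
51 xor cd = 9c
db xor 5f = 84

[45, 125, 226, 130, 155, 85, 54, 231, 156, 132]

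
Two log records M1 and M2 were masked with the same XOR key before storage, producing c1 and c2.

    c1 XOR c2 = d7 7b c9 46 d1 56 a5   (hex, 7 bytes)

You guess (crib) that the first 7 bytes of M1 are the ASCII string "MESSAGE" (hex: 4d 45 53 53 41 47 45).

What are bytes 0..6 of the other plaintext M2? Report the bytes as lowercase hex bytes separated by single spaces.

Since c1 ⊕ c2 = M1 ⊕ M2, XORing with the guessed M1 bytes yields the corresponding M2 bytes: M2 = (c1 ⊕ c2) ⊕ M1.
byte 0: d7 ^ 4d = 9a
byte 1: 7b ^ 45 = 3e
byte 2: c9 ^ 53 = 9a
byte 3: 46 ^ 53 = 15
byte 4: d1 ^ 41 = 90
byte 5: 56 ^ 47 = 11
byte 6: a5 ^ 45 = e0

9a 3e 9a 15 90 11 e0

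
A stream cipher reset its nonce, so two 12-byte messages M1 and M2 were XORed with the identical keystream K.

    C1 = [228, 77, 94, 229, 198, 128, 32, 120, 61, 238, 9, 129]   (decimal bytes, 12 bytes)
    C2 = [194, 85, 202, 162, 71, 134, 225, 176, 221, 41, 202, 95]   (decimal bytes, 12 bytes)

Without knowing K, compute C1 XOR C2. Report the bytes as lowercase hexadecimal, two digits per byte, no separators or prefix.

261894478106c1c8e0c7c3de

C1 ⊕ C2 = (M1 ⊕ K) ⊕ (M2 ⊕ K) = M1 ⊕ M2 — the shared key cancels under XOR.
byte 0: e4 xor c2 = 26
byte 1: 4d xor 55 = 18
byte 2: 5e xor ca = 94
byte 3: e5 xor a2 = 47
byte 4: c6 xor 47 = 81
byte 5: 80 xor 86 = 06
byte 6: 20 xor e1 = c1
byte 7: 78 xor b0 = c8
byte 8: 3d xor dd = e0
byte 9: ee xor 29 = c7
byte 10: 09 xor ca = c3
byte 11: 81 xor 5f = de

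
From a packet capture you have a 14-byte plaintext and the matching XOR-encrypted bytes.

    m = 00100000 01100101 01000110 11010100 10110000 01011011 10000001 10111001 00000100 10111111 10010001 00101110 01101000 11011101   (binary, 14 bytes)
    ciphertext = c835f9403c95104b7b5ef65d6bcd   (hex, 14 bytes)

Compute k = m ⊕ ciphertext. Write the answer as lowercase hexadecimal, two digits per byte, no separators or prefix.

e850bf948cce91f27fe167730310

Since ciphertext = m ⊕ k, XORing both sides with m gives k = m ⊕ ciphertext.
byte 0: 00100000 ⊕ 11001000 = 11101000
byte 1: 01100101 ⊕ 00110101 = 01010000
byte 2: 01000110 ⊕ 11111001 = 10111111
byte 3: 11010100 ⊕ 01000000 = 10010100
byte 4: 10110000 ⊕ 00111100 = 10001100
byte 5: 01011011 ⊕ 10010101 = 11001110
byte 6: 10000001 ⊕ 00010000 = 10010001
byte 7: 10111001 ⊕ 01001011 = 11110010
byte 8: 00000100 ⊕ 01111011 = 01111111
byte 9: 10111111 ⊕ 01011110 = 11100001
byte 10: 10010001 ⊕ 11110110 = 01100111
byte 11: 00101110 ⊕ 01011101 = 01110011
byte 12: 01101000 ⊕ 01101011 = 00000011
byte 13: 11011101 ⊕ 11001101 = 00010000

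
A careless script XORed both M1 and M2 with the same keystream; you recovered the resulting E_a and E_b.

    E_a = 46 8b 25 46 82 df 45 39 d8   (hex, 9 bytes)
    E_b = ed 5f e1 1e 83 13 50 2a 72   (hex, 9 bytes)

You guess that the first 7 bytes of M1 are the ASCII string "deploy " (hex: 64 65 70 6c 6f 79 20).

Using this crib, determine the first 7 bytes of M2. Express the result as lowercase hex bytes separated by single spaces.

cf b1 b4 34 6e b5 35

First, E_a ⊕ E_b = (M1 ⊕ K) ⊕ (M2 ⊕ K) = M1 ⊕ M2, so the key drops out. Then M2 = (M1 ⊕ M2) ⊕ M1 over the first 7 bytes.
byte 0: (46 XOR ed) XOR 64 = ab XOR 64 = cf
byte 1: (8b XOR 5f) XOR 65 = d4 XOR 65 = b1
byte 2: (25 XOR e1) XOR 70 = c4 XOR 70 = b4
byte 3: (46 XOR 1e) XOR 6c = 58 XOR 6c = 34
byte 4: (82 XOR 83) XOR 6f = 01 XOR 6f = 6e
byte 5: (df XOR 13) XOR 79 = cc XOR 79 = b5
byte 6: (45 XOR 50) XOR 20 = 15 XOR 20 = 35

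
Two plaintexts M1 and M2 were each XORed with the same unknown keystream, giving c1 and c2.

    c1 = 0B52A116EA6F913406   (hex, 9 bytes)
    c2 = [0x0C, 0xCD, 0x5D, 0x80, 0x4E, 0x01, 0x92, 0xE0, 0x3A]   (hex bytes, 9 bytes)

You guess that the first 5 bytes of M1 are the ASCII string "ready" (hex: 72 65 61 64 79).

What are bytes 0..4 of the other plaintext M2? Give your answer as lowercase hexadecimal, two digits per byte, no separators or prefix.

First, c1 ⊕ c2 = (M1 ⊕ K) ⊕ (M2 ⊕ K) = M1 ⊕ M2, so the key drops out. Then M2 = (M1 ⊕ M2) ⊕ M1 over the first 5 bytes.
byte 0: (0b ⊕ 0c) ⊕ 72 = 07 ⊕ 72 = 75
byte 1: (52 ⊕ cd) ⊕ 65 = 9f ⊕ 65 = fa
byte 2: (a1 ⊕ 5d) ⊕ 61 = fc ⊕ 61 = 9d
byte 3: (16 ⊕ 80) ⊕ 64 = 96 ⊕ 64 = f2
byte 4: (ea ⊕ 4e) ⊕ 79 = a4 ⊕ 79 = dd

75fa9df2dd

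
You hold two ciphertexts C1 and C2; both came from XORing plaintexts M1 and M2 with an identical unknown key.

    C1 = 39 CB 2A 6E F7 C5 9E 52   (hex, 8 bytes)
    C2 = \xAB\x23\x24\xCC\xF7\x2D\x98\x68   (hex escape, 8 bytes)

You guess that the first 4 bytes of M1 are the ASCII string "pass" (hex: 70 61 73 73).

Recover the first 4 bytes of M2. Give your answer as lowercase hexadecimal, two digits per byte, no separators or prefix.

e2897dd1

First, C1 ⊕ C2 = (M1 ⊕ K) ⊕ (M2 ⊕ K) = M1 ⊕ M2, so the key drops out. Then M2 = (M1 ⊕ M2) ⊕ M1 over the first 4 bytes.
byte 0: (39 xor ab) xor 70 = 92 xor 70 = e2
byte 1: (cb xor 23) xor 61 = e8 xor 61 = 89
byte 2: (2a xor 24) xor 73 = 0e xor 73 = 7d
byte 3: (6e xor cc) xor 73 = a2 xor 73 = d1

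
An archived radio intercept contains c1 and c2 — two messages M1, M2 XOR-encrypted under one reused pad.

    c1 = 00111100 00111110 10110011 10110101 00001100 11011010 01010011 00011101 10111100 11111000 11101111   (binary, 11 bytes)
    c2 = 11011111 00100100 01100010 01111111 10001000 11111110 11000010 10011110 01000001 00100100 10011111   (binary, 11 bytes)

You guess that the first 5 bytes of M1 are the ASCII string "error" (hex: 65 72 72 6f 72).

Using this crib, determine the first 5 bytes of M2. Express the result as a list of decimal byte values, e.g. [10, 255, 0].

[134, 104, 163, 165, 246]

First, c1 ⊕ c2 = (M1 ⊕ K) ⊕ (M2 ⊕ K) = M1 ⊕ M2, so the key drops out. Then M2 = (M1 ⊕ M2) ⊕ M1 over the first 5 bytes.
byte 0: (3c xor df) xor 65 = e3 xor 65 = 86
byte 1: (3e xor 24) xor 72 = 1a xor 72 = 68
byte 2: (b3 xor 62) xor 72 = d1 xor 72 = a3
byte 3: (b5 xor 7f) xor 6f = ca xor 6f = a5
byte 4: (0c xor 88) xor 72 = 84 xor 72 = f6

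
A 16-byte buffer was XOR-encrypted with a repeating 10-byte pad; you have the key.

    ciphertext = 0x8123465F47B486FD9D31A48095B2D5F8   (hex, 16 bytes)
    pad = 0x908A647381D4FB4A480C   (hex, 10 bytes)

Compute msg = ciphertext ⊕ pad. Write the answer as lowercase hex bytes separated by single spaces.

11 a9 22 2c c6 60 7d b7 d5 3d 34 0a f1 c1 54 2c

The 10-byte key repeats, so the effective keystream is 90 8a 64 73 81 d4 fb 4a 48 0c 90 8a 64 73 81 d4.
byte 0: 129 xor 144 =  17
byte 1:  35 xor 138 = 169
byte 2:  70 xor 100 =  34
byte 3:  95 xor 115 =  44
byte 4:  71 xor 129 = 198
byte 5: 180 xor 212 =  96
byte 6: 134 xor 251 = 125
byte 7: 253 xor  74 = 183
byte 8: 157 xor  72 = 213
byte 9:  49 xor  12 =  61
byte 10: 164 xor 144 =  52
byte 11: 128 xor 138 =  10
byte 12: 149 xor 100 = 241
byte 13: 178 xor 115 = 193
byte 14: 213 xor 129 =  84
byte 15: 248 xor 212 =  44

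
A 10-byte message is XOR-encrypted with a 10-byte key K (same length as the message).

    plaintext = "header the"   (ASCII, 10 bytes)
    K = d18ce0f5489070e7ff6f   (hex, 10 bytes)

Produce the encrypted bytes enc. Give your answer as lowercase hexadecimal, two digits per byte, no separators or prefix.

b9e981912de25093970a

XOR is its own inverse, so applying the key byte-wise gives the result directly.
68 ^ d1 = b9
65 ^ 8c = e9
61 ^ e0 = 81
64 ^ f5 = 91
65 ^ 48 = 2d
72 ^ 90 = e2
20 ^ 70 = 50
74 ^ e7 = 93
68 ^ ff = 97
65 ^ 6f = 0a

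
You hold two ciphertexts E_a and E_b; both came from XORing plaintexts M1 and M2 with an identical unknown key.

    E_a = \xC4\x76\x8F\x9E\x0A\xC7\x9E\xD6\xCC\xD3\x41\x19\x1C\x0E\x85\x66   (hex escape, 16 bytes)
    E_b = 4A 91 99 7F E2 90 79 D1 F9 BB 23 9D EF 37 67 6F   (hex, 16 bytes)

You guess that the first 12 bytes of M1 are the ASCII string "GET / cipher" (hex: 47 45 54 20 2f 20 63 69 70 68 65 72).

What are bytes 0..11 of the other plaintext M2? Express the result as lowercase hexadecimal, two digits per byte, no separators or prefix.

First, E_a ⊕ E_b = (M1 ⊕ K) ⊕ (M2 ⊕ K) = M1 ⊕ M2, so the key drops out. Then M2 = (M1 ⊕ M2) ⊕ M1 over the first 12 bytes.
byte 0: (c4 XOR 4a) XOR 47 = 8e XOR 47 = c9
byte 1: (76 XOR 91) XOR 45 = e7 XOR 45 = a2
byte 2: (8f XOR 99) XOR 54 = 16 XOR 54 = 42
byte 3: (9e XOR 7f) XOR 20 = e1 XOR 20 = c1
byte 4: (0a XOR e2) XOR 2f = e8 XOR 2f = c7
byte 5: (c7 XOR 90) XOR 20 = 57 XOR 20 = 77
byte 6: (9e XOR 79) XOR 63 = e7 XOR 63 = 84
byte 7: (d6 XOR d1) XOR 69 = 07 XOR 69 = 6e
byte 8: (cc XOR f9) XOR 70 = 35 XOR 70 = 45
byte 9: (d3 XOR bb) XOR 68 = 68 XOR 68 = 00
byte 10: (41 XOR 23) XOR 65 = 62 XOR 65 = 07
byte 11: (19 XOR 9d) XOR 72 = 84 XOR 72 = f6

c9a242c1c777846e450007f6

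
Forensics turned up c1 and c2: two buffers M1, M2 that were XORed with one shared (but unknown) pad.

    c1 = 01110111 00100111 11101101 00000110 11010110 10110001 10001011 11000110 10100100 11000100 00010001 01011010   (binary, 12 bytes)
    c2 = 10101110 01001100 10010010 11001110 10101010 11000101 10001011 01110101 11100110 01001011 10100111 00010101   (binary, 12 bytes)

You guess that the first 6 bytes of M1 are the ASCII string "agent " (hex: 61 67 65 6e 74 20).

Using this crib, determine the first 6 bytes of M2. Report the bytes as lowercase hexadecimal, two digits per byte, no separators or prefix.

First, c1 ⊕ c2 = (M1 ⊕ K) ⊕ (M2 ⊕ K) = M1 ⊕ M2, so the key drops out. Then M2 = (M1 ⊕ M2) ⊕ M1 over the first 6 bytes.
byte 0: (77 ^ ae) ^ 61 = d9 ^ 61 = b8
byte 1: (27 ^ 4c) ^ 67 = 6b ^ 67 = 0c
byte 2: (ed ^ 92) ^ 65 = 7f ^ 65 = 1a
byte 3: (06 ^ ce) ^ 6e = c8 ^ 6e = a6
byte 4: (d6 ^ aa) ^ 74 = 7c ^ 74 = 08
byte 5: (b1 ^ c5) ^ 20 = 74 ^ 20 = 54

b80c1aa60854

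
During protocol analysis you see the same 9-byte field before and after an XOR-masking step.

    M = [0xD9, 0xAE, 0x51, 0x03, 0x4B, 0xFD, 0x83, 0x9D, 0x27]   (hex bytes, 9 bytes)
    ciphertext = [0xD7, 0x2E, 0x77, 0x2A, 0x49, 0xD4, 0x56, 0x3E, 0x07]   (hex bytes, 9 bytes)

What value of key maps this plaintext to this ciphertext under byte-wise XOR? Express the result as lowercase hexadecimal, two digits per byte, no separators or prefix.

Since ciphertext = M ⊕ key, XORing both sides with M gives key = M ⊕ ciphertext.
d9 ^ d7 = 0e
ae ^ 2e = 80
51 ^ 77 = 26
03 ^ 2a = 29
4b ^ 49 = 02
fd ^ d4 = 29
83 ^ 56 = d5
9d ^ 3e = a3
27 ^ 07 = 20

0e8026290229d5a320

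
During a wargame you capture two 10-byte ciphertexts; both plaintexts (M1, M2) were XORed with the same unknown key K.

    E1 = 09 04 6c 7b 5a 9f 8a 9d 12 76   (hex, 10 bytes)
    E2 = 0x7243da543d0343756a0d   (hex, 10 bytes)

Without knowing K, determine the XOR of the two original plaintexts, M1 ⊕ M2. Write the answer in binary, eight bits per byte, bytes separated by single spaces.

E1 ⊕ E2 = (M1 ⊕ K) ⊕ (M2 ⊕ K) = M1 ⊕ M2 — the shared key cancels under XOR.
  9 ⊕ 114 = 123
  4 ⊕  67 =  71
108 ⊕ 218 = 182
123 ⊕  84 =  47
 90 ⊕  61 = 103
159 ⊕   3 = 156
138 ⊕  67 = 201
157 ⊕ 117 = 232
 18 ⊕ 106 = 120
118 ⊕  13 = 123

01111011 01000111 10110110 00101111 01100111 10011100 11001001 11101000 01111000 01111011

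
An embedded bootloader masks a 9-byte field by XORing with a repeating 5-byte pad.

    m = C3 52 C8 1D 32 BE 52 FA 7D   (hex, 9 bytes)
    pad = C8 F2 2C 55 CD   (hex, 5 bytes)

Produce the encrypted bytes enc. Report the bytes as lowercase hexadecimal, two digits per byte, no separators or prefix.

0ba0e448ff76a0d628

The 5-byte key repeats, so the effective keystream is c8 f2 2c 55 cd c8 f2 2c 55.
byte 0: c3 ^ c8 = 0b
byte 1: 52 ^ f2 = a0
byte 2: c8 ^ 2c = e4
byte 3: 1d ^ 55 = 48
byte 4: 32 ^ cd = ff
byte 5: be ^ c8 = 76
byte 6: 52 ^ f2 = a0
byte 7: fa ^ 2c = d6
byte 8: 7d ^ 55 = 28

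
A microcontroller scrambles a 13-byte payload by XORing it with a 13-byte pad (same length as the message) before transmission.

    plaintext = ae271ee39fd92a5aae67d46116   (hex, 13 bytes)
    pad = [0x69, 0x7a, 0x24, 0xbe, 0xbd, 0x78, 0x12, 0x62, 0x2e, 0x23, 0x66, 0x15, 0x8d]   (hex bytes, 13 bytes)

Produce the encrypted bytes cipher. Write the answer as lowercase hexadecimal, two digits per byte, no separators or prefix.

XOR is its own inverse, so applying the key byte-wise gives the result directly.
byte 0: 10101110 xor 01101001 = 11000111
byte 1: 00100111 xor 01111010 = 01011101
byte 2: 00011110 xor 00100100 = 00111010
byte 3: 11100011 xor 10111110 = 01011101
byte 4: 10011111 xor 10111101 = 00100010
byte 5: 11011001 xor 01111000 = 10100001
byte 6: 00101010 xor 00010010 = 00111000
byte 7: 01011010 xor 01100010 = 00111000
byte 8: 10101110 xor 00101110 = 10000000
byte 9: 01100111 xor 00100011 = 01000100
byte 10: 11010100 xor 01100110 = 10110010
byte 11: 01100001 xor 00010101 = 01110100
byte 12: 00010110 xor 10001101 = 10011011

c75d3a5d22a138388044b2749b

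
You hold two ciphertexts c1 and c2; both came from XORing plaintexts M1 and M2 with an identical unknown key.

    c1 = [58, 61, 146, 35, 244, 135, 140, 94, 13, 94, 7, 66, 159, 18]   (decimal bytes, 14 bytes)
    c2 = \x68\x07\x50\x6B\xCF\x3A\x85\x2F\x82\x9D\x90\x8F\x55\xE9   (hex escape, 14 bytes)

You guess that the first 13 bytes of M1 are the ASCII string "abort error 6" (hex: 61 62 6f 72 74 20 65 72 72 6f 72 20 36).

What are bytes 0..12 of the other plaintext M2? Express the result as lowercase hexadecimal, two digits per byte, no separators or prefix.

3358ad3a4f9d6c03fdace5edfc

First, c1 ⊕ c2 = (M1 ⊕ K) ⊕ (M2 ⊕ K) = M1 ⊕ M2, so the key drops out. Then M2 = (M1 ⊕ M2) ⊕ M1 over the first 13 bytes.
byte 0: (3a ⊕ 68) ⊕ 61 = 52 ⊕ 61 = 33
byte 1: (3d ⊕ 07) ⊕ 62 = 3a ⊕ 62 = 58
byte 2: (92 ⊕ 50) ⊕ 6f = c2 ⊕ 6f = ad
byte 3: (23 ⊕ 6b) ⊕ 72 = 48 ⊕ 72 = 3a
byte 4: (f4 ⊕ cf) ⊕ 74 = 3b ⊕ 74 = 4f
byte 5: (87 ⊕ 3a) ⊕ 20 = bd ⊕ 20 = 9d
byte 6: (8c ⊕ 85) ⊕ 65 = 09 ⊕ 65 = 6c
byte 7: (5e ⊕ 2f) ⊕ 72 = 71 ⊕ 72 = 03
byte 8: (0d ⊕ 82) ⊕ 72 = 8f ⊕ 72 = fd
byte 9: (5e ⊕ 9d) ⊕ 6f = c3 ⊕ 6f = ac
byte 10: (07 ⊕ 90) ⊕ 72 = 97 ⊕ 72 = e5
byte 11: (42 ⊕ 8f) ⊕ 20 = cd ⊕ 20 = ed
byte 12: (9f ⊕ 55) ⊕ 36 = ca ⊕ 36 = fc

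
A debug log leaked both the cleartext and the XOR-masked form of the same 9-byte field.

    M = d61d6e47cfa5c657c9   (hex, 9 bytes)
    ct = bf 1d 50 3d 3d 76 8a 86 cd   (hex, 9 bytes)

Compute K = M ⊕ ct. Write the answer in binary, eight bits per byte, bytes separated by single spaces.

Since ct = M ⊕ K, XORing both sides with M gives K = M ⊕ ct.
d6 xor bf = 69
1d xor 1d = 00
6e xor 50 = 3e
47 xor 3d = 7a
cf xor 3d = f2
a5 xor 76 = d3
c6 xor 8a = 4c
57 xor 86 = d1
c9 xor cd = 04

01101001 00000000 00111110 01111010 11110010 11010011 01001100 11010001 00000100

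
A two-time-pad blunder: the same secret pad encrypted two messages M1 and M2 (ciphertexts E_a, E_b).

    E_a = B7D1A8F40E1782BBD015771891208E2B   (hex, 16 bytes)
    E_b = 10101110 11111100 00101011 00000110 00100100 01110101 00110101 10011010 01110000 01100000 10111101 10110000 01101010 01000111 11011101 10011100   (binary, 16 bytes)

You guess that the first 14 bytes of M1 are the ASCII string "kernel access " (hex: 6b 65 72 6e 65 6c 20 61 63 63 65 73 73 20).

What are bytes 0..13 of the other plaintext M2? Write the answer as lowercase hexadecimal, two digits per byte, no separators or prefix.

First, E_a ⊕ E_b = (M1 ⊕ K) ⊕ (M2 ⊕ K) = M1 ⊕ M2, so the key drops out. Then M2 = (M1 ⊕ M2) ⊕ M1 over the first 14 bytes.
byte 0: (b7 ⊕ ae) ⊕ 6b = 19 ⊕ 6b = 72
byte 1: (d1 ⊕ fc) ⊕ 65 = 2d ⊕ 65 = 48
byte 2: (a8 ⊕ 2b) ⊕ 72 = 83 ⊕ 72 = f1
byte 3: (f4 ⊕ 06) ⊕ 6e = f2 ⊕ 6e = 9c
byte 4: (0e ⊕ 24) ⊕ 65 = 2a ⊕ 65 = 4f
byte 5: (17 ⊕ 75) ⊕ 6c = 62 ⊕ 6c = 0e
byte 6: (82 ⊕ 35) ⊕ 20 = b7 ⊕ 20 = 97
byte 7: (bb ⊕ 9a) ⊕ 61 = 21 ⊕ 61 = 40
byte 8: (d0 ⊕ 70) ⊕ 63 = a0 ⊕ 63 = c3
byte 9: (15 ⊕ 60) ⊕ 63 = 75 ⊕ 63 = 16
byte 10: (77 ⊕ bd) ⊕ 65 = ca ⊕ 65 = af
byte 11: (18 ⊕ b0) ⊕ 73 = a8 ⊕ 73 = db
byte 12: (91 ⊕ 6a) ⊕ 73 = fb ⊕ 73 = 88
byte 13: (20 ⊕ 47) ⊕ 20 = 67 ⊕ 20 = 47

7248f19c4f0e9740c316afdb8847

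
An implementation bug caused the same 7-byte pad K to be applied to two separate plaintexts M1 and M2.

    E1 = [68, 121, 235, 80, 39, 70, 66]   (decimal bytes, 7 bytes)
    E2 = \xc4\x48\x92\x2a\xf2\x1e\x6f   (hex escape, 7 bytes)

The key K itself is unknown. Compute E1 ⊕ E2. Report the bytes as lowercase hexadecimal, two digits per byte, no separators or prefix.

8031797ad5582d

E1 ⊕ E2 = (M1 ⊕ K) ⊕ (M2 ⊕ K) = M1 ⊕ M2 — the shared key cancels under XOR.
byte 0: 44 ⊕ c4 = 80
byte 1: 79 ⊕ 48 = 31
byte 2: eb ⊕ 92 = 79
byte 3: 50 ⊕ 2a = 7a
byte 4: 27 ⊕ f2 = d5
byte 5: 46 ⊕ 1e = 58
byte 6: 42 ⊕ 6f = 2d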